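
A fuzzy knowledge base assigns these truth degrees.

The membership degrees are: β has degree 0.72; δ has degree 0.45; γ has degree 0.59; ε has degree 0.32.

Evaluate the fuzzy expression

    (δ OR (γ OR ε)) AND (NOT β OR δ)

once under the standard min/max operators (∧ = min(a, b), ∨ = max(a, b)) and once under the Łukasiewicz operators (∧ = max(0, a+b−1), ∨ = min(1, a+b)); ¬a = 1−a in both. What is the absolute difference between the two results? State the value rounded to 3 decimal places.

Under standard min/max:
  γ OR ε = max(a, b) on (0.59, 0.32) = 0.59
  δ OR (γ OR ε) = max(a, b) on (0.45, 0.59) = 0.59
  NOT β = 1 − 0.72 = 0.28
  NOT β OR δ = max(a, b) on (0.28, 0.45) = 0.45
  (δ OR (γ OR ε)) AND (NOT β OR δ) = min(a, b) on (0.59, 0.45) = 0.45
  → value = 0.4500
Under Łukasiewicz:
  γ OR ε = min(1, a+b) on (0.59, 0.32) = 0.91
  δ OR (γ OR ε) = min(1, a+b) on (0.45, 0.91) = 1.00
  NOT β = 1 − 0.72 = 0.28
  NOT β OR δ = min(1, a+b) on (0.28, 0.45) = 0.73
  (δ OR (γ OR ε)) AND (NOT β OR δ) = max(0, a+b−1) on (1.00, 0.73) = 0.73
  → value = 0.7300
|0.4500 − 0.7300| = 0.280

0.280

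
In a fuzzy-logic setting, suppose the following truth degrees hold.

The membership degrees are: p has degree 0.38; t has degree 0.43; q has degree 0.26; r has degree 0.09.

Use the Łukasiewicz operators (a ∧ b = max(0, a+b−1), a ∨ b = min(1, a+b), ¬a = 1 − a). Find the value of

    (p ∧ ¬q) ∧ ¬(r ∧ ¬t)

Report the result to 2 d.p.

0.12

¬q = 1 − 0.26 = 0.74
p ∧ ¬q = max(0, a+b−1) on (0.38, 0.74) = 0.12
¬t = 1 − 0.43 = 0.57
r ∧ ¬t = max(0, a+b−1) on (0.09, 0.57) = 0.00
¬(r ∧ ¬t) = 1 − 0.00 = 1.00
(p ∧ ¬q) ∧ ¬(r ∧ ¬t) = max(0, a+b−1) on (0.12, 1.00) = 0.12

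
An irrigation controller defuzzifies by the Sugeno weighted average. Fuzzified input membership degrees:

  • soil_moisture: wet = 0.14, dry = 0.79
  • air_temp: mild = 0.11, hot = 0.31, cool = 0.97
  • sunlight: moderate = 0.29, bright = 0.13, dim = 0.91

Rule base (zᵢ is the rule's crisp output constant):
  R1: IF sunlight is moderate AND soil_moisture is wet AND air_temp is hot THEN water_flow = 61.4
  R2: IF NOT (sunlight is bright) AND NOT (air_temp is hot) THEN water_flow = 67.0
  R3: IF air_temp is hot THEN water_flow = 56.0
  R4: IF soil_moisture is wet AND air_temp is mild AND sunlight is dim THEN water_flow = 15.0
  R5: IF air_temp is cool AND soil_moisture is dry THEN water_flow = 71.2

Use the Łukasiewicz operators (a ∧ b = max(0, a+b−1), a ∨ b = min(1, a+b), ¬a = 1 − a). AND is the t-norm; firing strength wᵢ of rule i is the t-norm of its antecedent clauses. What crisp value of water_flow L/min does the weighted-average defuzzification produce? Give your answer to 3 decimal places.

66.866

R1 (z=61.4): moderate=0.29, wet=0.14, hot=0.31; AND[max(0, a+b−1)] → w = 0.00
R2 (z=67.0): ¬bright=1−0.13=0.87, ¬hot=1−0.31=0.69; AND[max(0, a+b−1)] → w = 0.56
R3 (z=56.0): hot=0.31 → w = 0.31
R4 (z=15.0): wet=0.14, mild=0.11, dim=0.91; AND[max(0, a+b−1)] → w = 0.00
R5 (z=71.2): cool=0.97, dry=0.79; AND[max(0, a+b−1)] → w = 0.76
Weighted average = (0.00·61.4 + 0.56·67.0 + 0.31·56.0 + 0.00·15.0 + 0.76·71.2) / (0.00 + 0.56 + 0.31 + 0.00 + 0.76)
  = 108.9920 / 1.6300 = 66.866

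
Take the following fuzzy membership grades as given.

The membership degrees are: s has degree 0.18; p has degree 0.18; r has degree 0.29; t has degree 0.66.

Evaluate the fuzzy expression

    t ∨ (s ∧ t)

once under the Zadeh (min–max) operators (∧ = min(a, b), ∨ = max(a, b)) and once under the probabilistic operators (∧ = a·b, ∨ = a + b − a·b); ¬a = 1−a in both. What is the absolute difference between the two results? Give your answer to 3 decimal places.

Under Zadeh (min–max):
  s ∧ t = min(a, b) on (0.18, 0.66) = 0.18
  t ∨ (s ∧ t) = max(a, b) on (0.66, 0.18) = 0.66
  → value = 0.6600
Under probabilistic:
  s ∧ t = a·b on (0.1800, 0.6600) = 0.1188
  t ∨ (s ∧ t) = a + b − a·b on (0.6600, 0.1188) = 0.7004
  → value = 0.7004
|0.6600 − 0.7004| = 0.040

0.040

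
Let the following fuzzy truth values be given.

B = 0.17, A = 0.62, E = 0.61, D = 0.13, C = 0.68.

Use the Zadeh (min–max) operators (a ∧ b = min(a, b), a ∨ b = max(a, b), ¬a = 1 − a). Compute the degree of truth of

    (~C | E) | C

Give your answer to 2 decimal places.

0.68

~C = 1 − 0.68 = 0.32
~C | E = max(a, b) on (0.32, 0.61) = 0.61
(~C | E) | C = max(a, b) on (0.61, 0.68) = 0.68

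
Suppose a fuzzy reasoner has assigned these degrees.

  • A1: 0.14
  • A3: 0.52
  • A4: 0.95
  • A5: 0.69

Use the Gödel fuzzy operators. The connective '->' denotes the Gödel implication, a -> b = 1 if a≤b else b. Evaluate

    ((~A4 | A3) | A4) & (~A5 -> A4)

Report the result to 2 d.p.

0.95

~A4 = 1 − 0.95 = 0.05
~A4 | A3 = max(a, b) on (0.05, 0.52) = 0.52
(~A4 | A3) | A4 = max(a, b) on (0.52, 0.95) = 0.95
~A5 = 1 − 0.69 = 0.31
~A5 -> A4  [Gödel: 1 if a≤b else b] with a=0.31, b=0.95 → 1.00
((~A4 | A3) | A4) & (~A5 -> A4) = min(a, b) on (0.95, 1.00) = 0.95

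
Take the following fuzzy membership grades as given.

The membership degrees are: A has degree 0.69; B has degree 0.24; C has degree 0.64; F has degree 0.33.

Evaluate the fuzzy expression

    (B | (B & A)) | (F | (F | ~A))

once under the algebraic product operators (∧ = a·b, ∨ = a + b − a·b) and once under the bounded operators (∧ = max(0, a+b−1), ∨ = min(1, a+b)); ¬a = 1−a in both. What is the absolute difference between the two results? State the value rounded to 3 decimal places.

0.196

Under algebraic product:
  B & A = a·b on (0.2400, 0.6900) = 0.1656
  B | (B & A) = a + b − a·b on (0.2400, 0.1656) = 0.3659
  ~A = 1 − 0.6900 = 0.3100
  F | ~A = a + b − a·b on (0.3300, 0.3100) = 0.5377
  F | (F | ~A) = a + b − a·b on (0.3300, 0.5377) = 0.6903
  (B | (B & A)) | (F | (F | ~A)) = a + b − a·b on (0.3659, 0.6903) = 0.8036
  → value = 0.8036
Under bounded:
  B & A = max(0, a+b−1) on (0.24, 0.69) = 0.00
  B | (B & A) = min(1, a+b) on (0.24, 0.00) = 0.24
  ~A = 1 − 0.69 = 0.31
  F | ~A = min(1, a+b) on (0.33, 0.31) = 0.64
  F | (F | ~A) = min(1, a+b) on (0.33, 0.64) = 0.97
  (B | (B & A)) | (F | (F | ~A)) = min(1, a+b) on (0.24, 0.97) = 1.00
  → value = 1.0000
|0.8036 − 1.0000| = 0.196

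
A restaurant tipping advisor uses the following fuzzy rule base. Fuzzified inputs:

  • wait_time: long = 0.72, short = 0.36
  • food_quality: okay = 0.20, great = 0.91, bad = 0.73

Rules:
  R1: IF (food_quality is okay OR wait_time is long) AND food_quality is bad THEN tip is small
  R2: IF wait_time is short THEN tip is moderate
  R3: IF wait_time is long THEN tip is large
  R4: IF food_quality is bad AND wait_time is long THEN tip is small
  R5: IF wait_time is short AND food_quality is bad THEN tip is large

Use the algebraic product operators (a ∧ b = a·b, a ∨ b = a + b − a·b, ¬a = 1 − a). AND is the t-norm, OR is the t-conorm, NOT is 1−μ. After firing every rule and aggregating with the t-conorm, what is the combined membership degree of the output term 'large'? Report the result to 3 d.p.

R1: (okay=0.20 OR long=0.72) = 0.7760; AND[a·b] with bad=0.73 → w = 0.5665
R2: short=0.36 → w = 0.3600
R3: long=0.72 → w = 0.7200
R4: bad=0.73, long=0.72; AND[a·b] → w = 0.5256
R5: short=0.36, bad=0.73; AND[a·b] → w = 0.2628
Rules with consequent 'large': {R3, R5} → strengths 0.7200, 0.2628
Aggregate via t-conorm [a + b − a·b]: 0.7936

0.794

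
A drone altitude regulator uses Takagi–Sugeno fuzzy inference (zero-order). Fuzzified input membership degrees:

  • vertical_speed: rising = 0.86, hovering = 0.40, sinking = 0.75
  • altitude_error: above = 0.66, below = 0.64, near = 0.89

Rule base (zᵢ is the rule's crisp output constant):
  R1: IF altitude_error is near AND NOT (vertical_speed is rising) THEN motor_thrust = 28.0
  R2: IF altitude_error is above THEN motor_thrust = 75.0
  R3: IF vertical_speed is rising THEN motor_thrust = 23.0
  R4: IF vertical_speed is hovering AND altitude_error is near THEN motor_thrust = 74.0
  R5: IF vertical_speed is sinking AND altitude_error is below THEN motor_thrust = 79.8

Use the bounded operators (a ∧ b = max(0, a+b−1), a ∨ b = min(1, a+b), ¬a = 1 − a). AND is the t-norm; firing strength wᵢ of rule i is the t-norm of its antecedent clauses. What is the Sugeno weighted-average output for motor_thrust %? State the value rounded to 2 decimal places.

R1 (z=28.0): near=0.89, ¬rising=1−0.86=0.14; AND[max(0, a+b−1)] → w = 0.03
R2 (z=75.0): above=0.66 → w = 0.66
R3 (z=23.0): rising=0.86 → w = 0.86
R4 (z=74.0): hovering=0.40, near=0.89; AND[max(0, a+b−1)] → w = 0.29
R5 (z=79.8): sinking=0.75, below=0.64; AND[max(0, a+b−1)] → w = 0.39
Weighted average = (0.03·28.0 + 0.66·75.0 + 0.86·23.0 + 0.29·74.0 + 0.39·79.8) / (0.03 + 0.66 + 0.86 + 0.29 + 0.39)
  = 122.7020 / 2.2300 = 55.02

55.02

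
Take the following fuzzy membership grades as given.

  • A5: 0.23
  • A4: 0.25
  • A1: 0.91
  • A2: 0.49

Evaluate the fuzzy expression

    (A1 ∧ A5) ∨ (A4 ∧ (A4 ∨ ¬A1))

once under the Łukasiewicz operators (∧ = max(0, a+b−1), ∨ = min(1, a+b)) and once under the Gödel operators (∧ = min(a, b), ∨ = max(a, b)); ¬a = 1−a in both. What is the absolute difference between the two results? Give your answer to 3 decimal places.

Under Łukasiewicz:
  A1 ∧ A5 = max(0, a+b−1) on (0.91, 0.23) = 0.14
  ¬A1 = 1 − 0.91 = 0.09
  A4 ∨ ¬A1 = min(1, a+b) on (0.25, 0.09) = 0.34
  A4 ∧ (A4 ∨ ¬A1) = max(0, a+b−1) on (0.25, 0.34) = 0.00
  (A1 ∧ A5) ∨ (A4 ∧ (A4 ∨ ¬A1)) = min(1, a+b) on (0.14, 0.00) = 0.14
  → value = 0.1400
Under Gödel:
  A1 ∧ A5 = min(a, b) on (0.91, 0.23) = 0.23
  ¬A1 = 1 − 0.91 = 0.09
  A4 ∨ ¬A1 = max(a, b) on (0.25, 0.09) = 0.25
  A4 ∧ (A4 ∨ ¬A1) = min(a, b) on (0.25, 0.25) = 0.25
  (A1 ∧ A5) ∨ (A4 ∧ (A4 ∨ ¬A1)) = max(a, b) on (0.23, 0.25) = 0.25
  → value = 0.2500
|0.1400 − 0.2500| = 0.110

0.110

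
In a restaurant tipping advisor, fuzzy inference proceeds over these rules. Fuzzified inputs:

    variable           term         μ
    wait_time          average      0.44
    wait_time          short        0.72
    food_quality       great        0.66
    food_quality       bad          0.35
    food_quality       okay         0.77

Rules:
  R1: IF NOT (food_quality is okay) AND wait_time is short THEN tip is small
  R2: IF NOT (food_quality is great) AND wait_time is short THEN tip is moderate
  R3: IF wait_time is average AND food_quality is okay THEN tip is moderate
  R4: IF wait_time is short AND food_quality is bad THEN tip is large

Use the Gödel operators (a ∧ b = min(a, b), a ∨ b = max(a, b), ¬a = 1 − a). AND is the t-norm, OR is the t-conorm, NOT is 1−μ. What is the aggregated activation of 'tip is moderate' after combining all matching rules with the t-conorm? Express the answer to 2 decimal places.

R1: ¬okay=1−0.77=0.23, short=0.72; AND[min(a, b)] → w = 0.23
R2: ¬great=1−0.66=0.34, short=0.72; AND[min(a, b)] → w = 0.34
R3: average=0.44, okay=0.77; AND[min(a, b)] → w = 0.44
R4: short=0.72, bad=0.35; AND[min(a, b)] → w = 0.35
Rules with consequent 'moderate': {R2, R3} → strengths 0.34, 0.44
Aggregate via t-conorm [max(a, b)]: 0.44

0.44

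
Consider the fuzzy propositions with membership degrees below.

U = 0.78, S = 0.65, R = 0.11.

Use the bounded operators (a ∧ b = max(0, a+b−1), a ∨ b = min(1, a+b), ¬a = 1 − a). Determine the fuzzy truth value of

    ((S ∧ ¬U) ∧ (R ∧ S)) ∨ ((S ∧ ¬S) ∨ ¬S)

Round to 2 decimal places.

¬U = 1 − 0.78 = 0.22
S ∧ ¬U = max(0, a+b−1) on (0.65, 0.22) = 0.00
R ∧ S = max(0, a+b−1) on (0.11, 0.65) = 0.00
(S ∧ ¬U) ∧ (R ∧ S) = max(0, a+b−1) on (0.00, 0.00) = 0.00
¬S = 1 − 0.65 = 0.35
S ∧ ¬S = max(0, a+b−1) on (0.65, 0.35) = 0.00
¬S = 1 − 0.65 = 0.35
(S ∧ ¬S) ∨ ¬S = min(1, a+b) on (0.00, 0.35) = 0.35
((S ∧ ¬U) ∧ (R ∧ S)) ∨ ((S ∧ ¬S) ∨ ¬S) = min(1, a+b) on (0.00, 0.35) = 0.35

0.35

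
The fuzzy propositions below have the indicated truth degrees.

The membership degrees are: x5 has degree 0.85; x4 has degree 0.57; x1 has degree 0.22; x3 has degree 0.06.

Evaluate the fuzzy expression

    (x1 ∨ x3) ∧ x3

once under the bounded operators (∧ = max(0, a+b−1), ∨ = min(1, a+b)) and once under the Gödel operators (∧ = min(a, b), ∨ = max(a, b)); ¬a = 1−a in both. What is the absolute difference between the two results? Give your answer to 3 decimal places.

0.060

Under bounded:
  x1 ∨ x3 = min(1, a+b) on (0.22, 0.06) = 0.28
  (x1 ∨ x3) ∧ x3 = max(0, a+b−1) on (0.28, 0.06) = 0.00
  → value = 0.0000
Under Gödel:
  x1 ∨ x3 = max(a, b) on (0.22, 0.06) = 0.22
  (x1 ∨ x3) ∧ x3 = min(a, b) on (0.22, 0.06) = 0.06
  → value = 0.0600
|0.0000 − 0.0600| = 0.060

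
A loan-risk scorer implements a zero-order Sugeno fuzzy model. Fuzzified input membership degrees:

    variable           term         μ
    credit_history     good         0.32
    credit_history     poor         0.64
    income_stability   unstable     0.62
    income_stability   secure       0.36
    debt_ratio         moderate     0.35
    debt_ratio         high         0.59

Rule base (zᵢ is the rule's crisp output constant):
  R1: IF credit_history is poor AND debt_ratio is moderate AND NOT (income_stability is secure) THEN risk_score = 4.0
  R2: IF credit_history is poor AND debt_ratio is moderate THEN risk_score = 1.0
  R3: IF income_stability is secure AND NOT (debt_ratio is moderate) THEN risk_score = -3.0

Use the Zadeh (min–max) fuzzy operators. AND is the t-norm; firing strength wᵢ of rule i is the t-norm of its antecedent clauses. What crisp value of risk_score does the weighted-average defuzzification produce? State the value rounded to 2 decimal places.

0.63

R1 (z=4.0): poor=0.64, moderate=0.35, ¬secure=1−0.36=0.64; AND[min(a, b)] → w = 0.35
R2 (z=1.0): poor=0.64, moderate=0.35; AND[min(a, b)] → w = 0.35
R3 (z=-3.0): secure=0.36, ¬moderate=1−0.35=0.65; AND[min(a, b)] → w = 0.36
Weighted average = (0.35·4.0 + 0.35·1.0 + 0.36·-3.0) / (0.35 + 0.35 + 0.36)
  = 0.6700 / 1.0600 = 0.63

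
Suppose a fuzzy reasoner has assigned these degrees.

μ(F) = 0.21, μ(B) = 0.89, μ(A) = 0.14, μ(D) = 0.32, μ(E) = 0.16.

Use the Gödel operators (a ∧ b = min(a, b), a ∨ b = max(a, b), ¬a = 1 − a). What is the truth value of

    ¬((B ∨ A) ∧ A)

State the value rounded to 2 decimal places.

B ∨ A = max(a, b) on (0.89, 0.14) = 0.89
(B ∨ A) ∧ A = min(a, b) on (0.89, 0.14) = 0.14
¬((B ∨ A) ∧ A) = 1 − 0.14 = 0.86

0.86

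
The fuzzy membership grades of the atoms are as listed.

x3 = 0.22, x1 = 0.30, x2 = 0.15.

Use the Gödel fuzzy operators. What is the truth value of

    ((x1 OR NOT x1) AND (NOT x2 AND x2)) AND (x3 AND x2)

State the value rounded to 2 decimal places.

0.15

NOT x1 = 1 − 0.30 = 0.70
x1 OR NOT x1 = max(a, b) on (0.30, 0.70) = 0.70
NOT x2 = 1 − 0.15 = 0.85
NOT x2 AND x2 = min(a, b) on (0.85, 0.15) = 0.15
(x1 OR NOT x1) AND (NOT x2 AND x2) = min(a, b) on (0.70, 0.15) = 0.15
x3 AND x2 = min(a, b) on (0.22, 0.15) = 0.15
((x1 OR NOT x1) AND (NOT x2 AND x2)) AND (x3 AND x2) = min(a, b) on (0.15, 0.15) = 0.15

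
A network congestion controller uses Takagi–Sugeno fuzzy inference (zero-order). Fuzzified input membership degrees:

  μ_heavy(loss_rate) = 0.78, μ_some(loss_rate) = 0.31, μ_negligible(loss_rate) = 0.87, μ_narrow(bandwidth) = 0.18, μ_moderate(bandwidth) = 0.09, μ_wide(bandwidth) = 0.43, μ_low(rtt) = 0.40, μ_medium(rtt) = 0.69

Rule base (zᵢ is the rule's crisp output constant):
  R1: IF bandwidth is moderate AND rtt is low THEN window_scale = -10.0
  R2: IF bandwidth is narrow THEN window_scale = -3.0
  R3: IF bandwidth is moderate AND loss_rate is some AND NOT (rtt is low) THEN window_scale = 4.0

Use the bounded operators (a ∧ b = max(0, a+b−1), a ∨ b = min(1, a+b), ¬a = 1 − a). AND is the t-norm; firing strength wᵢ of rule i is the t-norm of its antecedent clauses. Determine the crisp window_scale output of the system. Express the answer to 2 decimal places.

R1 (z=-10.0): moderate=0.09, low=0.40; AND[max(0, a+b−1)] → w = 0.00
R2 (z=-3.0): narrow=0.18 → w = 0.18
R3 (z=4.0): moderate=0.09, some=0.31, ¬low=1−0.40=0.60; AND[max(0, a+b−1)] → w = 0.00
Weighted average = (0.00·-10.0 + 0.18·-3.0 + 0.00·4.0) / (0.00 + 0.18 + 0.00)
  = -0.5400 / 0.1800 = -3.00

-3.00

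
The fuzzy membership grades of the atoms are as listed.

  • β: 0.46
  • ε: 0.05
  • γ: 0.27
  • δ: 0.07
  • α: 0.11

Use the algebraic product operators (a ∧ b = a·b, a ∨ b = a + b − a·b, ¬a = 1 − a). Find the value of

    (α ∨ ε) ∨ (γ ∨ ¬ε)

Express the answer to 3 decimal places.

α ∨ ε = a + b − a·b on (0.1100, 0.0500) = 0.1545
¬ε = 1 − 0.0500 = 0.9500
γ ∨ ¬ε = a + b − a·b on (0.2700, 0.9500) = 0.9635
(α ∨ ε) ∨ (γ ∨ ¬ε) = a + b − a·b on (0.1545, 0.9635) = 0.9691

0.969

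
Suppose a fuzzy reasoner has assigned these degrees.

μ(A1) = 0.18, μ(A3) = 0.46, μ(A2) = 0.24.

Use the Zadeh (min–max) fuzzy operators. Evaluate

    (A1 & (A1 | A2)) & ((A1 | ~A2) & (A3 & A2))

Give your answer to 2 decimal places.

A1 | A2 = max(a, b) on (0.18, 0.24) = 0.24
A1 & (A1 | A2) = min(a, b) on (0.18, 0.24) = 0.18
~A2 = 1 − 0.24 = 0.76
A1 | ~A2 = max(a, b) on (0.18, 0.76) = 0.76
A3 & A2 = min(a, b) on (0.46, 0.24) = 0.24
(A1 | ~A2) & (A3 & A2) = min(a, b) on (0.76, 0.24) = 0.24
(A1 & (A1 | A2)) & ((A1 | ~A2) & (A3 & A2)) = min(a, b) on (0.18, 0.24) = 0.18

0.18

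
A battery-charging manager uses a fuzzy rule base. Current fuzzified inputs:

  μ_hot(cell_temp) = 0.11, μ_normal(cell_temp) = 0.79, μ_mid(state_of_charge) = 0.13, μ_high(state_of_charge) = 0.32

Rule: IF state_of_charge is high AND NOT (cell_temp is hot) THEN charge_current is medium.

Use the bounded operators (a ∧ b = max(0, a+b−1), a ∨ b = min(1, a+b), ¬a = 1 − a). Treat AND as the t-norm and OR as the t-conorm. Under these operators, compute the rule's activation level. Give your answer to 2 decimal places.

firing strength: high=0.32, ¬hot=1−0.11=0.89; AND[max(0, a+b−1)] → w = 0.21

0.21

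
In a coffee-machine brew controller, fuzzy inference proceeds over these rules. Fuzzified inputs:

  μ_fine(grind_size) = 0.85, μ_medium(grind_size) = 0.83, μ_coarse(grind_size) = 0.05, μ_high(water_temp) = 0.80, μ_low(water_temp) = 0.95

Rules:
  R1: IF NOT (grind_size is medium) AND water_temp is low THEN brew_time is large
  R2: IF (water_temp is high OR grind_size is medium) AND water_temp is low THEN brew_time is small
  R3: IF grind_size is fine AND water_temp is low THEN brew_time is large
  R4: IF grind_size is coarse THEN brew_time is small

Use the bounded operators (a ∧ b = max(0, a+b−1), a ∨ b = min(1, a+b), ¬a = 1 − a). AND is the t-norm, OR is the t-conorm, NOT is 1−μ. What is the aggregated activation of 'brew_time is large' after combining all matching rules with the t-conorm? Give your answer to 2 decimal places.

0.92

R1: ¬medium=1−0.83=0.17, low=0.95; AND[max(0, a+b−1)] → w = 0.12
R2: (high=0.80 OR medium=0.83) = 1.00; AND[max(0, a+b−1)] with low=0.95 → w = 0.95
R3: fine=0.85, low=0.95; AND[max(0, a+b−1)] → w = 0.80
R4: coarse=0.05 → w = 0.05
Rules with consequent 'large': {R1, R3} → strengths 0.12, 0.80
Aggregate via t-conorm [min(1, a+b)]: 0.92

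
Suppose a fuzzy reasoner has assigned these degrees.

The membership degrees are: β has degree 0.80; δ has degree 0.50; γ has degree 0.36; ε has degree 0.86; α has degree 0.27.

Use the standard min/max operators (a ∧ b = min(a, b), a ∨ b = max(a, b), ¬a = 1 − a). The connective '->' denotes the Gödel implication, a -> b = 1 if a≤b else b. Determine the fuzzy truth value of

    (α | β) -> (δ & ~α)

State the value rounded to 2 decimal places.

0.50

α | β = max(a, b) on (0.27, 0.80) = 0.80
~α = 1 − 0.27 = 0.73
δ & ~α = min(a, b) on (0.50, 0.73) = 0.50
(α | β) -> (δ & ~α)  [Gödel: 1 if a≤b else b] with a=0.80, b=0.50 → 0.50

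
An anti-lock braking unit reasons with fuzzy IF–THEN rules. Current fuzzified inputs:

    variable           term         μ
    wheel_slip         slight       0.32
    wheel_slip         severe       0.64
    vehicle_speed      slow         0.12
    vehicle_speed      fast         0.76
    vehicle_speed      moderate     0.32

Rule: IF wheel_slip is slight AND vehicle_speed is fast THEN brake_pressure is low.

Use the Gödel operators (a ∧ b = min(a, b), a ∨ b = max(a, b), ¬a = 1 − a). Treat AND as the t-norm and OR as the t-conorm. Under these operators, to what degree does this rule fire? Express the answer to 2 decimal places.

0.32

firing strength: slight=0.32, fast=0.76; AND[min(a, b)] → w = 0.32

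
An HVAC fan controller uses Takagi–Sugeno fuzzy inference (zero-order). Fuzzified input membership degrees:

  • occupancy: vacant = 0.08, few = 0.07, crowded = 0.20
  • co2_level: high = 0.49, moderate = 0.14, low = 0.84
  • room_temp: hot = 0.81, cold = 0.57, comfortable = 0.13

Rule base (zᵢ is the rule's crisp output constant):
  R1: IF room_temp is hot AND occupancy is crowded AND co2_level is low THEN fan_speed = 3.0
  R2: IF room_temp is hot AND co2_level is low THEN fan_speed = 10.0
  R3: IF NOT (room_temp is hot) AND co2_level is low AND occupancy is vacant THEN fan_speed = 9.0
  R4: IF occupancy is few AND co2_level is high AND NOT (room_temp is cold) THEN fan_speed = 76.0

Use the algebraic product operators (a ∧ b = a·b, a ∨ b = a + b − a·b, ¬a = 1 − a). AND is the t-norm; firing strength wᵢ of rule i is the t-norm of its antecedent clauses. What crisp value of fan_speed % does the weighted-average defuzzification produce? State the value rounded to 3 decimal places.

10.010

R1 (z=3.0): hot=0.81, crowded=0.20, low=0.84; AND[a·b] → w = 0.1361
R2 (z=10.0): hot=0.81, low=0.84; AND[a·b] → w = 0.6804
R3 (z=9.0): ¬hot=1−0.81=0.19, low=0.84, vacant=0.08; AND[a·b] → w = 0.0128
R4 (z=76.0): few=0.07, high=0.49, ¬cold=1−0.57=0.43; AND[a·b] → w = 0.0147
Weighted average = (0.1361·3.0 + 0.6804·10.0 + 0.0128·9.0 + 0.0147·76.0) / (0.1361 + 0.6804 + 0.0128 + 0.0147)
  = 8.4481 / 0.8440 = 10.010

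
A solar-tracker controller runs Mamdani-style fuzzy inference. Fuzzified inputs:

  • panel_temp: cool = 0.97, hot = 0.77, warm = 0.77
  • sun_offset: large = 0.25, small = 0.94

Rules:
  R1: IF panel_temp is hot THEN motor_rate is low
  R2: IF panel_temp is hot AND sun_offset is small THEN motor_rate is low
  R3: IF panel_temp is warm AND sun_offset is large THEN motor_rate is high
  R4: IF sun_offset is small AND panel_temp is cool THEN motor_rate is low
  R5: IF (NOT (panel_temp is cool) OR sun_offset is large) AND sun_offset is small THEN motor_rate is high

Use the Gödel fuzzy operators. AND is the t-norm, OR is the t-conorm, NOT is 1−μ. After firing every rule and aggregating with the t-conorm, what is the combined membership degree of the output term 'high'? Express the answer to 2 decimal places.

R1: hot=0.77 → w = 0.77
R2: hot=0.77, small=0.94; AND[min(a, b)] → w = 0.77
R3: warm=0.77, large=0.25; AND[min(a, b)] → w = 0.25
R4: small=0.94, cool=0.97; AND[min(a, b)] → w = 0.94
R5: (¬cool=1−0.97=0.03 OR large=0.25) = 0.25; AND[min(a, b)] with small=0.94 → w = 0.25
Rules with consequent 'high': {R3, R5} → strengths 0.25, 0.25
Aggregate via t-conorm [max(a, b)]: 0.25

0.25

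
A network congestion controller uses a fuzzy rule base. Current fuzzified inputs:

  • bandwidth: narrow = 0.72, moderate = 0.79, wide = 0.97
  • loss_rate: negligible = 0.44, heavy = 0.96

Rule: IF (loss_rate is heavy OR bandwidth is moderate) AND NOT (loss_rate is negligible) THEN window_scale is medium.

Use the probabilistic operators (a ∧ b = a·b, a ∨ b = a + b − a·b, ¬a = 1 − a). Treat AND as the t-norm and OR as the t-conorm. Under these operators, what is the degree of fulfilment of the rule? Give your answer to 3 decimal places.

0.555

firing strength: (heavy=0.96 OR moderate=0.79) = 0.9916; AND[a·b] with ¬negligible=1−0.44=0.56 → w = 0.5553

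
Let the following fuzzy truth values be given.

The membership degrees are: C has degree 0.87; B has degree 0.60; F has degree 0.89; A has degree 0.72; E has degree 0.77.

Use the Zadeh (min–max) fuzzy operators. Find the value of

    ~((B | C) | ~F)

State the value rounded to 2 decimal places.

0.13

B | C = max(a, b) on (0.60, 0.87) = 0.87
~F = 1 − 0.89 = 0.11
(B | C) | ~F = max(a, b) on (0.87, 0.11) = 0.87
~((B | C) | ~F) = 1 − 0.87 = 0.13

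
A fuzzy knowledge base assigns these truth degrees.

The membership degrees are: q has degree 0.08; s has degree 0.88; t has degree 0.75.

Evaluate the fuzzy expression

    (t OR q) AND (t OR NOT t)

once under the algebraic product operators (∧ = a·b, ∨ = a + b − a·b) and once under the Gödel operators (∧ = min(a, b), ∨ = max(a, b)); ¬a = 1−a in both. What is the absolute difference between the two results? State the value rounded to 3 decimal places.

0.124

Under algebraic product:
  t OR q = a + b − a·b on (0.7500, 0.0800) = 0.7700
  NOT t = 1 − 0.7500 = 0.2500
  t OR NOT t = a + b − a·b on (0.7500, 0.2500) = 0.8125
  (t OR q) AND (t OR NOT t) = a·b on (0.7700, 0.8125) = 0.6256
  → value = 0.6256
Under Gödel:
  t OR q = max(a, b) on (0.75, 0.08) = 0.75
  NOT t = 1 − 0.75 = 0.25
  t OR NOT t = max(a, b) on (0.75, 0.25) = 0.75
  (t OR q) AND (t OR NOT t) = min(a, b) on (0.75, 0.75) = 0.75
  → value = 0.7500
|0.6256 − 0.7500| = 0.124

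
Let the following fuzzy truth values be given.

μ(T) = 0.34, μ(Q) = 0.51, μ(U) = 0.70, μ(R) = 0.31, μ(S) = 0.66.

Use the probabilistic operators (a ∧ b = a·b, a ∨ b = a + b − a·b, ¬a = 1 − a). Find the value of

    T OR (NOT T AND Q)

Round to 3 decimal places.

0.562

NOT T = 1 − 0.3400 = 0.6600
NOT T AND Q = a·b on (0.6600, 0.5100) = 0.3366
T OR (NOT T AND Q) = a + b − a·b on (0.3400, 0.3366) = 0.5622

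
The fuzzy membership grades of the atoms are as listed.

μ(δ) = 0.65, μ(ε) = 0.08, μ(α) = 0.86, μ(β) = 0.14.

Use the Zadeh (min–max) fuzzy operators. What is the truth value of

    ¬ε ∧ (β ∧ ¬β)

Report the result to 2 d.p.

¬ε = 1 − 0.08 = 0.92
¬β = 1 − 0.14 = 0.86
β ∧ ¬β = min(a, b) on (0.14, 0.86) = 0.14
¬ε ∧ (β ∧ ¬β) = min(a, b) on (0.92, 0.14) = 0.14

0.14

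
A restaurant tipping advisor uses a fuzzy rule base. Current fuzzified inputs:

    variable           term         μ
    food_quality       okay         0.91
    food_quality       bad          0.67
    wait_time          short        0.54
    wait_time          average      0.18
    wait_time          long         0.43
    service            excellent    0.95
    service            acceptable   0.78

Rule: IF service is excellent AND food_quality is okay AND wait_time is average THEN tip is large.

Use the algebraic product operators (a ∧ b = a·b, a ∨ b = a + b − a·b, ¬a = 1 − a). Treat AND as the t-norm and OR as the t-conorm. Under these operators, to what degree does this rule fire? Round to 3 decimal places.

firing strength: excellent=0.95, okay=0.91, average=0.18; AND[a·b] → w = 0.1556

0.156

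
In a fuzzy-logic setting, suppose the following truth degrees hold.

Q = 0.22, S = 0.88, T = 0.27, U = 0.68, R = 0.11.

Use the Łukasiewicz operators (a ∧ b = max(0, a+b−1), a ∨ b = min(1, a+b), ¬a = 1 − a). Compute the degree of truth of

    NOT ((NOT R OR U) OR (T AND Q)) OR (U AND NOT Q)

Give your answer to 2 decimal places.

NOT R = 1 − 0.11 = 0.89
NOT R OR U = min(1, a+b) on (0.89, 0.68) = 1.00
T AND Q = max(0, a+b−1) on (0.27, 0.22) = 0.00
(NOT R OR U) OR (T AND Q) = min(1, a+b) on (1.00, 0.00) = 1.00
NOT ((NOT R OR U) OR (T AND Q)) = 1 − 1.00 = 0.00
NOT Q = 1 − 0.22 = 0.78
U AND NOT Q = max(0, a+b−1) on (0.68, 0.78) = 0.46
NOT ((NOT R OR U) OR (T AND Q)) OR (U AND NOT Q) = min(1, a+b) on (0.00, 0.46) = 0.46

0.46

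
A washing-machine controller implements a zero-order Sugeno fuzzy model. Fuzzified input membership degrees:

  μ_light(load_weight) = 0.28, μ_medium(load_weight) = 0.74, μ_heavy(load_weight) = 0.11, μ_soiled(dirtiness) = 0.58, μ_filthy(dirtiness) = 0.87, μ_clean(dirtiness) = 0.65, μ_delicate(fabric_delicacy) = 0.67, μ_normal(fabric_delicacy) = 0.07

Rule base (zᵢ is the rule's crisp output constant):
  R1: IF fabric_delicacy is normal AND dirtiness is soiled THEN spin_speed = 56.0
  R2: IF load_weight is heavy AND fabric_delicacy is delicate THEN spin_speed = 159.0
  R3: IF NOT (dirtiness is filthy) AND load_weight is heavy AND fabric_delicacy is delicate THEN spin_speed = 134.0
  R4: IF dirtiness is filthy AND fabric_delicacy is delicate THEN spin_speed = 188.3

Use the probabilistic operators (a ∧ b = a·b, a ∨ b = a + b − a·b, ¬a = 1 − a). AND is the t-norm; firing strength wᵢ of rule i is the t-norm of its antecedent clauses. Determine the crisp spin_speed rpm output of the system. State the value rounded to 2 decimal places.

R1 (z=56.0): normal=0.07, soiled=0.58; AND[a·b] → w = 0.0406
R2 (z=159.0): heavy=0.11, delicate=0.67; AND[a·b] → w = 0.0737
R3 (z=134.0): ¬filthy=1−0.87=0.13, heavy=0.11, delicate=0.67; AND[a·b] → w = 0.0096
R4 (z=188.3): filthy=0.87, delicate=0.67; AND[a·b] → w = 0.5829
Weighted average = (0.0406·56.0 + 0.0737·159.0 + 0.0096·134.0 + 0.5829·188.3) / (0.0406 + 0.0737 + 0.0096 + 0.5829)
  = 125.0358 / 0.7068 = 176.91

176.91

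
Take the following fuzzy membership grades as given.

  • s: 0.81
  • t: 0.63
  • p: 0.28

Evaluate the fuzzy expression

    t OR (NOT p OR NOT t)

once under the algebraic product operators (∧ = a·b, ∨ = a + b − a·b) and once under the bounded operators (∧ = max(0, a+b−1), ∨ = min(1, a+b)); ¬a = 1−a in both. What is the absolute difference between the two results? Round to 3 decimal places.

0.065

Under algebraic product:
  NOT p = 1 − 0.2800 = 0.7200
  NOT t = 1 − 0.6300 = 0.3700
  NOT p OR NOT t = a + b − a·b on (0.7200, 0.3700) = 0.8236
  t OR (NOT p OR NOT t) = a + b − a·b on (0.6300, 0.8236) = 0.9347
  → value = 0.9347
Under bounded:
  NOT p = 1 − 0.28 = 0.72
  NOT t = 1 − 0.63 = 0.37
  NOT p OR NOT t = min(1, a+b) on (0.72, 0.37) = 1.00
  t OR (NOT p OR NOT t) = min(1, a+b) on (0.63, 1.00) = 1.00
  → value = 1.0000
|0.9347 − 1.0000| = 0.065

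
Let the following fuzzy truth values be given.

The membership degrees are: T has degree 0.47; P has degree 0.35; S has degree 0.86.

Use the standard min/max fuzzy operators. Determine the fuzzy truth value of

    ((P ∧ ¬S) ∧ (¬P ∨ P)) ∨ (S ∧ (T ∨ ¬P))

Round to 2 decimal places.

¬S = 1 − 0.86 = 0.14
P ∧ ¬S = min(a, b) on (0.35, 0.14) = 0.14
¬P = 1 − 0.35 = 0.65
¬P ∨ P = max(a, b) on (0.65, 0.35) = 0.65
(P ∧ ¬S) ∧ (¬P ∨ P) = min(a, b) on (0.14, 0.65) = 0.14
¬P = 1 − 0.35 = 0.65
T ∨ ¬P = max(a, b) on (0.47, 0.65) = 0.65
S ∧ (T ∨ ¬P) = min(a, b) on (0.86, 0.65) = 0.65
((P ∧ ¬S) ∧ (¬P ∨ P)) ∨ (S ∧ (T ∨ ¬P)) = max(a, b) on (0.14, 0.65) = 0.65

0.65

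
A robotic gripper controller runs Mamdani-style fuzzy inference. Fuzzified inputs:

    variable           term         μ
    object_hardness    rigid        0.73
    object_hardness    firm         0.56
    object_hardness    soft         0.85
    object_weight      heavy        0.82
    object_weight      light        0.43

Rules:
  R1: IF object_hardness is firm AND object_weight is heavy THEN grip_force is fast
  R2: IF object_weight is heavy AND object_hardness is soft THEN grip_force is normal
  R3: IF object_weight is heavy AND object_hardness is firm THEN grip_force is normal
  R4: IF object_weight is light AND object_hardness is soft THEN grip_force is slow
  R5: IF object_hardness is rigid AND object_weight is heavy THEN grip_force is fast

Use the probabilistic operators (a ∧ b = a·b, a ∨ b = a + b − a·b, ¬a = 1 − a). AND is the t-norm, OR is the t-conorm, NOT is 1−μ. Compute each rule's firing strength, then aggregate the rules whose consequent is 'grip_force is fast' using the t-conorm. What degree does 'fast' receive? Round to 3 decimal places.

R1: firm=0.56, heavy=0.82; AND[a·b] → w = 0.4592
R2: heavy=0.82, soft=0.85; AND[a·b] → w = 0.6970
R3: heavy=0.82, firm=0.56; AND[a·b] → w = 0.4592
R4: light=0.43, soft=0.85; AND[a·b] → w = 0.3655
R5: rigid=0.73, heavy=0.82; AND[a·b] → w = 0.5986
Rules with consequent 'fast': {R1, R5} → strengths 0.4592, 0.5986
Aggregate via t-conorm [a + b − a·b]: 0.7829

0.783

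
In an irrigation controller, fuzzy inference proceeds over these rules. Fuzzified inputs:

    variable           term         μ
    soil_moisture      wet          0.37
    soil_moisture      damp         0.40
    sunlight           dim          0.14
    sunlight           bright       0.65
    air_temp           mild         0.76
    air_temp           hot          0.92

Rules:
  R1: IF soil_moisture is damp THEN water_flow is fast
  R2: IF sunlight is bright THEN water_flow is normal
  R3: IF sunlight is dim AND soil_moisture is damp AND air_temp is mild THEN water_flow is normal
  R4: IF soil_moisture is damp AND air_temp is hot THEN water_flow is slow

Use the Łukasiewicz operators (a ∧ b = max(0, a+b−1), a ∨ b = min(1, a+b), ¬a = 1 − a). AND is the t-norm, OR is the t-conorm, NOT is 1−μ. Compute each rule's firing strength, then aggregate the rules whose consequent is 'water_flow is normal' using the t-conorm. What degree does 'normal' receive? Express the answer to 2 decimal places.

R1: damp=0.40 → w = 0.40
R2: bright=0.65 → w = 0.65
R3: dim=0.14, damp=0.40, mild=0.76; AND[max(0, a+b−1)] → w = 0.00
R4: damp=0.40, hot=0.92; AND[max(0, a+b−1)] → w = 0.32
Rules with consequent 'normal': {R2, R3} → strengths 0.65, 0.00
Aggregate via t-conorm [min(1, a+b)]: 0.65

0.65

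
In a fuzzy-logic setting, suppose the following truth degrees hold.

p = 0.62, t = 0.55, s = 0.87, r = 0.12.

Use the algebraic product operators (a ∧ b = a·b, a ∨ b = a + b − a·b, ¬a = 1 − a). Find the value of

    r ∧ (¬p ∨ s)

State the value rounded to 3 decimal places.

0.110

¬p = 1 − 0.6200 = 0.3800
¬p ∨ s = a + b − a·b on (0.3800, 0.8700) = 0.9194
r ∧ (¬p ∨ s) = a·b on (0.1200, 0.9194) = 0.1103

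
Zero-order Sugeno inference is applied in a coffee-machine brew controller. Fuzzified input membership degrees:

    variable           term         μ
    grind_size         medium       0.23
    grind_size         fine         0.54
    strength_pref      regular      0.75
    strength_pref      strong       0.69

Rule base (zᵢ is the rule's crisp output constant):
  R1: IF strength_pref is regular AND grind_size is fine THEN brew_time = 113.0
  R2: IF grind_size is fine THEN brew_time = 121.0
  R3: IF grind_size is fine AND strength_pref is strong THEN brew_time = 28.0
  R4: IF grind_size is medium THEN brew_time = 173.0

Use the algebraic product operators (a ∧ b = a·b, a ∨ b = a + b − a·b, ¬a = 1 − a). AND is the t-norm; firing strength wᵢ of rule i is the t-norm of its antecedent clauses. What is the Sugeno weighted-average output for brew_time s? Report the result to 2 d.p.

R1 (z=113.0): regular=0.75, fine=0.54; AND[a·b] → w = 0.4050
R2 (z=121.0): fine=0.54 → w = 0.5400
R3 (z=28.0): fine=0.54, strong=0.69; AND[a·b] → w = 0.3726
R4 (z=173.0): medium=0.23 → w = 0.2300
Weighted average = (0.4050·113.0 + 0.5400·121.0 + 0.3726·28.0 + 0.2300·173.0) / (0.4050 + 0.5400 + 0.3726 + 0.2300)
  = 161.3278 / 1.5476 = 104.24

104.24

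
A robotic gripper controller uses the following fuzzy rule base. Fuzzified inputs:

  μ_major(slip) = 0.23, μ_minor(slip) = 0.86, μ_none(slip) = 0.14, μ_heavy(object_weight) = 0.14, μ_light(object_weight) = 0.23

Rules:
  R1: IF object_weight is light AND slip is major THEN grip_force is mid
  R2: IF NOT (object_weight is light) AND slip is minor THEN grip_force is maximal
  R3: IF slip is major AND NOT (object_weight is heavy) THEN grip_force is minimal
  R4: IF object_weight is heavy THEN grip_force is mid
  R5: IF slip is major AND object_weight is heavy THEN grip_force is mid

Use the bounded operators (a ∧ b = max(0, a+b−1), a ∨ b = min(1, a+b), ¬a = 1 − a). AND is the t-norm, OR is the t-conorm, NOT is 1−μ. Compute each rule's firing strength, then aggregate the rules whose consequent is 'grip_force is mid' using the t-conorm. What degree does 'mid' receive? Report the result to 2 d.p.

0.14

R1: light=0.23, major=0.23; AND[max(0, a+b−1)] → w = 0.00
R2: ¬light=1−0.23=0.77, minor=0.86; AND[max(0, a+b−1)] → w = 0.63
R3: major=0.23, ¬heavy=1−0.14=0.86; AND[max(0, a+b−1)] → w = 0.09
R4: heavy=0.14 → w = 0.14
R5: major=0.23, heavy=0.14; AND[max(0, a+b−1)] → w = 0.00
Rules with consequent 'mid': {R1, R4, R5} → strengths 0.00, 0.14, 0.00
Aggregate via t-conorm [min(1, a+b)]: 0.14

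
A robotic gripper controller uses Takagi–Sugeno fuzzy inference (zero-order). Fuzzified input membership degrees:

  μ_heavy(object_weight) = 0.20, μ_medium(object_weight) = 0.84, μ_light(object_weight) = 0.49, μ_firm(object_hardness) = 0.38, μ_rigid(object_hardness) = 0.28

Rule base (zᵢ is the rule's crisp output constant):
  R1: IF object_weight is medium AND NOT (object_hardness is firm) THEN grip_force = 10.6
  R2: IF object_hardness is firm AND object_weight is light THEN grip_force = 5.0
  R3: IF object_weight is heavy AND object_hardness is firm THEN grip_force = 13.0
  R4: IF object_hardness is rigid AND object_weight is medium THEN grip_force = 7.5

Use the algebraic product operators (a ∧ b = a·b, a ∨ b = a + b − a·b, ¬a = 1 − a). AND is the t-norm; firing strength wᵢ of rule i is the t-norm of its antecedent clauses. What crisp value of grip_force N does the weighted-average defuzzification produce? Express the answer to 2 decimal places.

9.04

R1 (z=10.6): medium=0.84, ¬firm=1−0.38=0.62; AND[a·b] → w = 0.5208
R2 (z=5.0): firm=0.38, light=0.49; AND[a·b] → w = 0.1862
R3 (z=13.0): heavy=0.20, firm=0.38; AND[a·b] → w = 0.0760
R4 (z=7.5): rigid=0.28, medium=0.84; AND[a·b] → w = 0.2352
Weighted average = (0.5208·10.6 + 0.1862·5.0 + 0.0760·13.0 + 0.2352·7.5) / (0.5208 + 0.1862 + 0.0760 + 0.2352)
  = 9.2035 / 1.0182 = 9.04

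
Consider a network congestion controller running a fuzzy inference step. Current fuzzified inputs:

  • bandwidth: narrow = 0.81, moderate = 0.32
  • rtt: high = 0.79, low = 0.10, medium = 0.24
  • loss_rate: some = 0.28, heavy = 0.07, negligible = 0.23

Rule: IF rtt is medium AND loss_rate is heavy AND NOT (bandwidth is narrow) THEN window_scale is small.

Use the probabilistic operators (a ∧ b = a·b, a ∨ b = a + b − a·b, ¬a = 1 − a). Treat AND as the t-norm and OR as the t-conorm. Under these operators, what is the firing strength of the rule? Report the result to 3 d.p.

firing strength: medium=0.24, heavy=0.07, ¬narrow=1−0.81=0.19; AND[a·b] → w = 0.0032

0.003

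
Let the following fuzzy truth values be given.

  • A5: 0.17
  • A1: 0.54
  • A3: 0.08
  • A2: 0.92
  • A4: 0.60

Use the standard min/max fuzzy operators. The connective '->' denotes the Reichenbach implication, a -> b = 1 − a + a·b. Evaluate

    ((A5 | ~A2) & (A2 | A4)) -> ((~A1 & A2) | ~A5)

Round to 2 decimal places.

~A2 = 1 − 0.92 = 0.08
A5 | ~A2 = max(a, b) on (0.17, 0.08) = 0.17
A2 | A4 = max(a, b) on (0.92, 0.60) = 0.92
(A5 | ~A2) & (A2 | A4) = min(a, b) on (0.17, 0.92) = 0.17
~A1 = 1 − 0.54 = 0.46
~A1 & A2 = min(a, b) on (0.46, 0.92) = 0.46
~A5 = 1 − 0.17 = 0.83
(~A1 & A2) | ~A5 = max(a, b) on (0.46, 0.83) = 0.83
((A5 | ~A2) & (A2 | A4)) -> ((~A1 & A2) | ~A5)  [Reichenbach: 1 − a + a·b] with a=0.17, b=0.83 → 0.97

0.97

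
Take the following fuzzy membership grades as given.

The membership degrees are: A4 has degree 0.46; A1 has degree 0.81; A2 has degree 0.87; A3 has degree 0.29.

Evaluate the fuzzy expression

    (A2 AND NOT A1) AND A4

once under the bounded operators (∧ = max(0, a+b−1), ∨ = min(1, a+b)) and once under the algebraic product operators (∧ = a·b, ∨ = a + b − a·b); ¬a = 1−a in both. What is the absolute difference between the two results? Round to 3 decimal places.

0.076

Under bounded:
  NOT A1 = 1 − 0.81 = 0.19
  A2 AND NOT A1 = max(0, a+b−1) on (0.87, 0.19) = 0.06
  (A2 AND NOT A1) AND A4 = max(0, a+b−1) on (0.06, 0.46) = 0.00
  → value = 0.0000
Under algebraic product:
  NOT A1 = 1 − 0.8100 = 0.1900
  A2 AND NOT A1 = a·b on (0.8700, 0.1900) = 0.1653
  (A2 AND NOT A1) AND A4 = a·b on (0.1653, 0.4600) = 0.0760
  → value = 0.0760
|0.0000 − 0.0760| = 0.076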